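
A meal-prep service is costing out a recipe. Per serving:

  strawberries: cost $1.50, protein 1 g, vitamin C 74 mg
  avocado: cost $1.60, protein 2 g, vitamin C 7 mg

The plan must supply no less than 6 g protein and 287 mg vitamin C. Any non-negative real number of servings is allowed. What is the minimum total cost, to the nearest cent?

$7.44

Minimising a linear cost over {protein ≥ 6, vitamin C ≥ 287, servings ≥ 0} — the optimum is at a vertex, using one or two foods.
strawberries only: max(6/1, 287/74) = 6 servings → $9.00.
avocado only: max(6/2, 287/7) = 41 servings → $65.60.
strawberries + avocado with both tight: 3.773 servings and 1.113 servings → $7.44.
The minimum over all feasible corners is $7.44.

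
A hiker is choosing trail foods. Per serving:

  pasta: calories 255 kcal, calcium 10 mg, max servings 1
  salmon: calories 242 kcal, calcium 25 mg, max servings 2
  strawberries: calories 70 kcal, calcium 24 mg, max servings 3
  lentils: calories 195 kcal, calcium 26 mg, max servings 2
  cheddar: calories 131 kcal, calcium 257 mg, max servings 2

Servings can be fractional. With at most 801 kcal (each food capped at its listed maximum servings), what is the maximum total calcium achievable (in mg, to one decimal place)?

Calcium per kcal: cheddar 1.962, strawberries 0.3429, lentils 0.1333, salmon 0.1033, pasta 0.03922.
Take 2 servings of cheddar: uses 262 kcal, +514.0 mg calcium (running total 514.0 mg).
Take 3 servings of strawberries: uses 210 kcal, +72.0 mg calcium (running total 586.0 mg).
Take 1.687 servings of lentils: uses 329 kcal, +43.9 mg calcium (running total 629.9 mg).
Filling greedily by calcium-per-kcal is optimal for one linear limit, giving 629.9 mg.

629.9 mg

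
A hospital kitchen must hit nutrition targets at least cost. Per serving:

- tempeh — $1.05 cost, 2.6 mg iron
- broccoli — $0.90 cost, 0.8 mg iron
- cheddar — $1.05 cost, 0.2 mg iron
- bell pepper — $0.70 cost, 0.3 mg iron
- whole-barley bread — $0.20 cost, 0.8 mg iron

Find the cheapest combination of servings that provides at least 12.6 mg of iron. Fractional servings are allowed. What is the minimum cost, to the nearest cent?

$3.15

Cost per mg of iron: whole-barley bread $0.2500, tempeh $0.4038, broccoli $1.1250, bell pepper $2.3333, cheddar $5.2500.
With no serving limits, use only whole-barley bread: 12.6 mg / 0.8 mg = 15.75 servings × $0.20 = $3.15.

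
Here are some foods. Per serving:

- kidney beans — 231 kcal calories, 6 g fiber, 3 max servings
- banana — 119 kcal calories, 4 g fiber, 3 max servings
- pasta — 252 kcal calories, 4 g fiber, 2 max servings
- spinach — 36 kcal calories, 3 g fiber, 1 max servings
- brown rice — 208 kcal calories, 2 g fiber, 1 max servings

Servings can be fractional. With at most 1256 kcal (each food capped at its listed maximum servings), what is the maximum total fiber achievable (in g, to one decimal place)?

Fiber per kcal: spinach 0.08333, banana 0.03361, kidney beans 0.02597, pasta 0.01587, brown rice 0.009615.
Take 1 serving of spinach: uses 36 kcal, +3.0 g fiber (running total 3.0 g).
Take 3 servings of banana: uses 357 kcal, +12.0 g fiber (running total 15.0 g).
Take 3 servings of kidney beans: uses 693 kcal, +18.0 g fiber (running total 33.0 g).
Take 0.6746 servings of pasta: uses 170 kcal, +2.7 g fiber (running total 35.7 g).
Greedy by best ratio exhausts the calories allowance optimally: 35.7 g.

35.7 g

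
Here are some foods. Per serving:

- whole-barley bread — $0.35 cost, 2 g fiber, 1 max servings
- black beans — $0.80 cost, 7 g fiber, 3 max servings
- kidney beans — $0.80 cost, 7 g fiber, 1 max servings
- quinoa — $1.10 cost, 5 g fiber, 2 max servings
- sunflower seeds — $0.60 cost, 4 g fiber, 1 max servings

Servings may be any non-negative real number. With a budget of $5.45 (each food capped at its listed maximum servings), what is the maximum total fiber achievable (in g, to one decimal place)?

Fiber per dollar: black beans 8.75, kidney beans 8.75, sunflower seeds 6.667, whole-barley bread 5.714, quinoa 4.545.
Take 3 servings of black beans: spends $2.40, +21.0 g fiber (running total 21.0 g).
Take 1 serving of kidney beans: spends $0.80, +7.0 g fiber (running total 28.0 g).
Take 1 serving of sunflower seeds: spends $0.60, +4.0 g fiber (running total 32.0 g).
Take 1 serving of whole-barley bread: spends $0.35, +2.0 g fiber (running total 34.0 g).
Take 1.182 servings of quinoa: spends $1.30, +5.9 g fiber (running total 39.9 g).
Greedy by best ratio exhausts the cost allowance optimally: 39.9 g.

39.9 g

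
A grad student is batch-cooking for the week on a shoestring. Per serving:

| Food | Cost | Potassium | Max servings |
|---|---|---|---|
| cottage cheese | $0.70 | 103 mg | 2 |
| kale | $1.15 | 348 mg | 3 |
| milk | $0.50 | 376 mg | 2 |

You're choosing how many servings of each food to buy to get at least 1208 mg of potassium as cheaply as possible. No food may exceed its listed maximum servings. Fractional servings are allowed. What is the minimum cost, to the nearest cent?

$2.51

Cost per mg of potassium: milk $0.0013, kale $0.0033, cottage cheese $0.0068.
Take 2 servings of milk: +752.0 mg potassium for $1.00 (total $1.00, still need 456.0 mg).
Take 1.31 servings of kale: +456.0 mg potassium for $1.51 (total $2.51, still need 0.0 mg).
Greedy by cheapest-per-mg is optimal for a single linear constraint, so the minimum cost is $2.51.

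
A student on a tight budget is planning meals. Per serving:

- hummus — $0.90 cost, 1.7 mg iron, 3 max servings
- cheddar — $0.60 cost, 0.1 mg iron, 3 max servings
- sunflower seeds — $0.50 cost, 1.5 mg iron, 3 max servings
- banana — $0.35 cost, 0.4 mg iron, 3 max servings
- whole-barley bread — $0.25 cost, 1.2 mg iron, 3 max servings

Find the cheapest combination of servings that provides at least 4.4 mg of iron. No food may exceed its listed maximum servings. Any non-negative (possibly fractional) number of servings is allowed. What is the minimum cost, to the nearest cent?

Cost per mg of iron: whole-barley bread $0.2083, sunflower seeds $0.3333, hummus $0.5294, banana $0.8750, cheddar $6.0000.
Take 3 servings of whole-barley bread: +3.6 mg iron for $0.75 (total $0.75, still need 0.8 mg).
Take 0.5333 servings of sunflower seeds: +0.8 mg iron for $0.27 (total $1.02, still need 0.0 mg).
Filling from the cheapest source first is optimal under one linear minimum: $1.02.

$1.02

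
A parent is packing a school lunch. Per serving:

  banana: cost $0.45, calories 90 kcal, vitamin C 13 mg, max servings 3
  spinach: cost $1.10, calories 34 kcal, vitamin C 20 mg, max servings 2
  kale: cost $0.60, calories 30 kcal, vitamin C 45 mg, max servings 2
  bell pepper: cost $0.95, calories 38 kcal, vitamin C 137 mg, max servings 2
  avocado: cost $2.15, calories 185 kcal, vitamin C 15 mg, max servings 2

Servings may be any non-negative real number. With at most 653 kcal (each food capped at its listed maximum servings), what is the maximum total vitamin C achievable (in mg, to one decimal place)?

Vitamin C per kcal: bell pepper 3.605, kale 1.5, spinach 0.5882, banana 0.1444, avocado 0.08108.
Take 2 servings of bell pepper: uses 76 kcal, +274.0 mg vitamin C (running total 274.0 mg).
Take 2 servings of kale: uses 60 kcal, +90.0 mg vitamin C (running total 364.0 mg).
Take 2 servings of spinach: uses 68 kcal, +40.0 mg vitamin C (running total 404.0 mg).
Take 3 servings of banana: uses 270 kcal, +39.0 mg vitamin C (running total 443.0 mg).
Take 0.9676 servings of avocado: uses 179 kcal, +14.5 mg vitamin C (running total 457.5 mg).
Greedy by best ratio exhausts the calories allowance optimally: 457.5 mg.

457.5 mg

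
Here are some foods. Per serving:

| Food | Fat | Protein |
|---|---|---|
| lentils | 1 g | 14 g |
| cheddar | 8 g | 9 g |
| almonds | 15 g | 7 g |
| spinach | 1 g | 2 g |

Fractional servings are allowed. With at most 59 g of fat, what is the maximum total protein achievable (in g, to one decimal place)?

826.0 g

Protein per g fat: lentils 14, spinach 2, cheddar 1.125, almonds 0.4667.
With no serving limits, spend the whole fat allowance on lentils: 59 g / 1 g × 14 g = 826.0 g.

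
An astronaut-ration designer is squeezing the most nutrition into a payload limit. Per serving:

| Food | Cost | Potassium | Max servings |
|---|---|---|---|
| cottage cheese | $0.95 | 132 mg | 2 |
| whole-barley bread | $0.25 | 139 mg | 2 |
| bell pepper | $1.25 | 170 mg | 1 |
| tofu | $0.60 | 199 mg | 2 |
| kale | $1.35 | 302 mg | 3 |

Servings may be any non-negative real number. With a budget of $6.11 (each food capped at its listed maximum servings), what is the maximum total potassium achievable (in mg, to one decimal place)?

Potassium per dollar: whole-barley bread 556, tofu 331.7, kale 223.7, cottage cheese 138.9, bell pepper 136.
Take 2 servings of whole-barley bread: spends $0.50, +278.0 mg potassium (running total 278.0 mg).
Take 2 servings of tofu: spends $1.20, +398.0 mg potassium (running total 676.0 mg).
Take 3 servings of kale: spends $4.05, +906.0 mg potassium (running total 1582.0 mg).
Take 0.3789 servings of cottage cheese: spends $0.36, +50.0 mg potassium (running total 1632.0 mg).
Greedy by best ratio exhausts the cost allowance optimally: 1632.0 mg.

1632.0 mg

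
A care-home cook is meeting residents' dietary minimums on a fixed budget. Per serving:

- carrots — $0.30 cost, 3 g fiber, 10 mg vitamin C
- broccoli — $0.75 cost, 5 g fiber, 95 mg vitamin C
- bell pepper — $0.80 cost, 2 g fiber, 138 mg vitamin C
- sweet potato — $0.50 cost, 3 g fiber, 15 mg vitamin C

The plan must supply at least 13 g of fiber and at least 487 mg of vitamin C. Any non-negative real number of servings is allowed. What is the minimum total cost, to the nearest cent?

The cheapest plan sits at a corner of the feasible region — with two constraints it uses at most two foods.
carrots only: max(13/3, 487/10) = 48.7 servings → $14.61.
broccoli only: max(13/5, 487/95) = 5.126 servings → $3.84.
bell pepper only: max(13/2, 487/138) = 6.5 servings → $5.20.
sweet potato only: max(13/3, 487/15) = 32.47 servings → $16.23.
carrots + broccoli: intersection lies outside the first quadrant.
carrots + bell pepper with both tight: 2.081 servings and 3.378 servings → $3.33.
carrots + sweet potato with both targets exact would need a negative amount; discard.
broccoli + bell pepper with both tight: 1.64 servings and 2.4 servings → $3.15.
broccoli + sweet potato: the both-tight solution has a negative serving — not a feasible corner.
bell pepper + sweet potato with both tight: 3.297 servings and 2.135 servings → $3.71.
So the least-cost plan costs $3.15.

$3.15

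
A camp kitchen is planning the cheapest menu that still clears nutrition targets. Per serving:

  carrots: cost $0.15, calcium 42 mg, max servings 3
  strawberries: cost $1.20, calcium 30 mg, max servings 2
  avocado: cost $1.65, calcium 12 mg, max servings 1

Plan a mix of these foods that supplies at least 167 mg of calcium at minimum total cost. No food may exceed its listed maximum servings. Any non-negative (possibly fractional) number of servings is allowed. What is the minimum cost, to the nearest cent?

Cost per mg of calcium: carrots $0.0036, strawberries $0.0400, avocado $0.1375.
Take 3 servings of carrots: +126.0 mg calcium for $0.45 (total $0.45, still need 41.0 mg).
Take 1.367 servings of strawberries: +41.0 mg calcium for $1.64 (total $2.09, still need 0.0 mg).
Filling from the cheapest source first is optimal under one linear minimum: $2.09.

$2.09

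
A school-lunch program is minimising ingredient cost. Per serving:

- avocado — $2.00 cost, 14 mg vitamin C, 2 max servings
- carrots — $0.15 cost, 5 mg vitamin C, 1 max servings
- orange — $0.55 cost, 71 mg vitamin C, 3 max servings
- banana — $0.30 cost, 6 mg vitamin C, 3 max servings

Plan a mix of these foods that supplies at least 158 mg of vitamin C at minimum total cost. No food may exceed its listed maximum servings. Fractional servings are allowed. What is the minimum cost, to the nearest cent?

Cost per mg of vitamin C: orange $0.0077, carrots $0.0300, banana $0.0500, avocado $0.1429.
Take 2.225 servings of orange: +158.0 mg vitamin C for $1.22 (total $1.22, still need 0.0 mg).
Filling from the cheapest source first is optimal under one linear minimum: $1.22.

$1.22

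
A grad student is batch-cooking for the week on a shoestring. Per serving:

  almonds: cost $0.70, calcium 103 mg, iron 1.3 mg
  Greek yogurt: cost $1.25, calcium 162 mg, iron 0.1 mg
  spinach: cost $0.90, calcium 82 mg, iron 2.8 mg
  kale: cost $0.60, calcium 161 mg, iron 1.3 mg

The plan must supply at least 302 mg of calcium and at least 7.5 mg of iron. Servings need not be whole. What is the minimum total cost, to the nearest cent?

This is a tiny linear program; its minimum lies at a vertex of the feasible set. List the vertices and price them.
almonds only: max(302/103, 7.5/1.3) = 5.769 servings → $4.04.
Greek yogurt only: max(302/162, 7.5/0.1) = 75 servings → $93.75.
spinach only: max(302/82, 7.5/2.8) = 3.683 servings → $3.31.
kale only: max(302/161, 7.5/1.3) = 5.769 servings → $3.46.
almonds + Greek yogurt: intersection lies outside the first quadrant.
almonds + spinach with both tight: 1.268 servings and 2.09 servings → $2.77.
almonds + kale: intersection lies outside the first quadrant.
Greek yogurt + spinach with both tight: 0.5177 servings and 2.66 servings → $3.04.
Greek yogurt + kale: the both-tight solution has a negative serving — not a feasible corner.
spinach + kale with both tight: 2.368 servings and 0.67 servings → $2.53.
The minimum over all feasible corners is $2.53.

$2.53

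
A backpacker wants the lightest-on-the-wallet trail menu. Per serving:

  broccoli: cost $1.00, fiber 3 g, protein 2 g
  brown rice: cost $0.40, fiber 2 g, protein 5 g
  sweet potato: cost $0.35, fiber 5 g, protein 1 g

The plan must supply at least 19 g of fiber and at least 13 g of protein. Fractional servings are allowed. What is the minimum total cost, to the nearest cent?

$1.85

At the optimum either one food covers both requirements or two foods hit both targets exactly; no other combination can be cheaper.
broccoli only: max(19/3, 13/2) = 6.5 servings → $6.50.
brown rice only: max(19/2, 13/5) = 9.5 servings → $3.80.
sweet potato only: max(19/5, 13/1) = 13 servings → $4.55.
broccoli + brown rice with both tight: 6.273 servings and 0.09091 servings → $6.31.
broccoli + sweet potato: intersection lies outside the first quadrant.
brown rice + sweet potato with both tight: 2 servings and 3 servings → $1.85.
So the least-cost plan costs $1.85.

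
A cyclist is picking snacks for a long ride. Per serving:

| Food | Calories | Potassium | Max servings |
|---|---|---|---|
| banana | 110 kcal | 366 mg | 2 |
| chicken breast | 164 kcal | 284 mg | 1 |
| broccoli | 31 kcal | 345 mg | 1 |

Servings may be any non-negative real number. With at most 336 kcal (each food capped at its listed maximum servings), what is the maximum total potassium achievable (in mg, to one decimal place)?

1224.2 mg

Potassium per kcal: broccoli 11.13, banana 3.327, chicken breast 1.732.
Take 1 serving of broccoli: uses 31 kcal, +345.0 mg potassium (running total 345.0 mg).
Take 2 servings of banana: uses 220 kcal, +732.0 mg potassium (running total 1077.0 mg).
Take 0.5183 servings of chicken breast: uses 85 kcal, +147.2 mg potassium (running total 1224.2 mg).
Filling greedily by potassium-per-kcal is optimal for one linear limit, giving 1224.2 mg.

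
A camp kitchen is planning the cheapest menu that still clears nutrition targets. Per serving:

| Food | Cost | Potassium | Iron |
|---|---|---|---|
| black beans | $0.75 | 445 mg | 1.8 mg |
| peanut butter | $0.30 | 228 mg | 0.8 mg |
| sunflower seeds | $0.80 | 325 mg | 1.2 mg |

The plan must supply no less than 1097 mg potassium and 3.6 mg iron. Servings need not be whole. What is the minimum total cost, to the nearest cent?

$1.44

Compare the cost at each extreme point of the feasible region.
black beans only: max(1097/445, 3.6/1.8) = 2.465 servings → $1.85.
peanut butter only: max(1097/228, 3.6/0.8) = 4.811 servings → $1.44.
sunflower seeds only: max(1097/325, 3.6/1.2) = 3.375 servings → $2.70.
black beans + peanut butter with both targets exact would need a negative amount; discard.
black beans + sunflower seeds: intersection lies outside the first quadrant.
peanut butter + sunflower seeds: intersection lies outside the first quadrant.
The minimum over all feasible corners is $1.44.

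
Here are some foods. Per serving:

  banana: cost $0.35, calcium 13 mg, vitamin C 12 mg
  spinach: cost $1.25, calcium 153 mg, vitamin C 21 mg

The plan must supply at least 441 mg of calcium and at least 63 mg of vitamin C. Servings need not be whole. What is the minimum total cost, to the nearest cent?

$3.66

With two linear requirements the optimum uses one or two foods; enumerate the corners.
banana only: max(441/13, 63/12) = 33.92 servings → $11.87.
spinach only: max(441/153, 63/21) = 3 servings → $3.75.
banana + spinach with both tight: 0.2418 servings and 2.862 servings → $3.66.
The minimum over all feasible corners is $3.66.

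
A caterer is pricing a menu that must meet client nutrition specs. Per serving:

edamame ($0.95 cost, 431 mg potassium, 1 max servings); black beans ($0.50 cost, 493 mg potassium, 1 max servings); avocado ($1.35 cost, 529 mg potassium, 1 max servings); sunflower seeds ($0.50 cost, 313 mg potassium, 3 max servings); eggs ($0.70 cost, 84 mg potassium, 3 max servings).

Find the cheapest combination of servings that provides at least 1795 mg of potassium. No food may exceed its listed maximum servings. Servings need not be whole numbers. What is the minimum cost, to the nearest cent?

Cost per mg of potassium: black beans $0.0010, sunflower seeds $0.0016, edamame $0.0022, avocado $0.0026, eggs $0.0083.
Take 1 serving of black beans: +493.0 mg potassium for $0.50 (total $0.50, still need 1302.0 mg).
Take 3 servings of sunflower seeds: +939.0 mg potassium for $1.50 (total $2.00, still need 363.0 mg).
Take 0.8422 servings of edamame: +363.0 mg potassium for $0.80 (total $2.80, still need 0.0 mg).
Greedy by cheapest-per-mg is optimal for a single linear constraint, so the minimum cost is $2.80.

$2.80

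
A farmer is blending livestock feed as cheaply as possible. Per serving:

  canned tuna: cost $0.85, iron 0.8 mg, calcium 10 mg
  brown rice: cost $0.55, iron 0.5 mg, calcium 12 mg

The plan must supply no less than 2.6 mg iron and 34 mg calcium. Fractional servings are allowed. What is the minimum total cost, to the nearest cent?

$2.77

At the optimum either one food covers both requirements or two foods hit both targets exactly; no other combination can be cheaper.
canned tuna only: max(2.6/0.8, 34/10) = 3.4 servings → $2.89.
brown rice only: max(2.6/0.5, 34/12) = 5.2 servings → $2.86.
canned tuna + brown rice with both tight: 3.087 servings and 0.2609 servings → $2.77.
So the least-cost plan costs $2.77.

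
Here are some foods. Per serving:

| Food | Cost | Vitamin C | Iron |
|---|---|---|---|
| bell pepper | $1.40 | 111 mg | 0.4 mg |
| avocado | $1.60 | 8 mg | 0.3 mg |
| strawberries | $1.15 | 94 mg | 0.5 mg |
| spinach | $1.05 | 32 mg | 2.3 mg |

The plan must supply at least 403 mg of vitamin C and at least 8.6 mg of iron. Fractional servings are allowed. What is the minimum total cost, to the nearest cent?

A basic optimal solution has at most two foods positive. Try each food alone and each pair with both targets met exactly.
bell pepper only: max(403/111, 8.6/0.4) = 21.5 servings → $30.10.
avocado only: max(403/8, 8.6/0.3) = 50.38 servings → $80.60.
strawberries only: max(403/94, 8.6/0.5) = 17.2 servings → $19.78.
spinach only: max(403/32, 8.6/2.3) = 12.59 servings → $13.22.
bell pepper + avocado with both tight: 1.731 servings and 26.36 servings → $44.60.
bell pepper + strawberries with both targets exact would need a negative amount; discard.
bell pepper + spinach with both tight: 2.687 servings and 3.272 servings → $7.20.
avocado + strawberries with both tight: 25.08 servings and 2.153 servings → $42.60.
avocado + spinach with both targets exact would need a negative amount; discard.
strawberries + spinach with both tight: 3.255 servings and 3.031 servings → $6.93.
Cheapest feasible corner: $6.93.

$6.93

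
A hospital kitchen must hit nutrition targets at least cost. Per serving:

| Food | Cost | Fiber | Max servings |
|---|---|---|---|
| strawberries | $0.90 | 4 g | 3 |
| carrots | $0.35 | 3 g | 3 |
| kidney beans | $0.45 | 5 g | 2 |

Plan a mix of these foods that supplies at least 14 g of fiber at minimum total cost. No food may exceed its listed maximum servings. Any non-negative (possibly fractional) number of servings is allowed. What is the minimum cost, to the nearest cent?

Cost per g of fiber: kidney beans $0.0900, carrots $0.1167, strawberries $0.2250.
Take 2 servings of kidney beans: +10.0 g fiber for $0.90 (total $0.90, still need 4.0 g).
Take 1.333 servings of carrots: +4.0 g fiber for $0.47 (total $1.37, still need 0.0 g).
Greedy by cheapest-per-g is optimal for a single linear constraint, so the minimum cost is $1.37.

$1.37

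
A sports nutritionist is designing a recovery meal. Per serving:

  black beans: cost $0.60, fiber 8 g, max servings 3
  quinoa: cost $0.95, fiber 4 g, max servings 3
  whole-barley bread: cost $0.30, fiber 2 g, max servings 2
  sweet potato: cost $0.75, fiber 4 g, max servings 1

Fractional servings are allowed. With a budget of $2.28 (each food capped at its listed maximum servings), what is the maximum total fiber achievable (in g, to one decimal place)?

27.2 g

Fiber per dollar: black beans 13.33, whole-barley bread 6.667, sweet potato 5.333, quinoa 4.211.
Take 3 servings of black beans: spends $1.80, +24.0 g fiber (running total 24.0 g).
Take 1.6 servings of whole-barley bread: spends $0.48, +3.2 g fiber (running total 27.2 g).
Filling greedily by fiber-per-dollar is optimal for one linear limit, giving 27.2 g.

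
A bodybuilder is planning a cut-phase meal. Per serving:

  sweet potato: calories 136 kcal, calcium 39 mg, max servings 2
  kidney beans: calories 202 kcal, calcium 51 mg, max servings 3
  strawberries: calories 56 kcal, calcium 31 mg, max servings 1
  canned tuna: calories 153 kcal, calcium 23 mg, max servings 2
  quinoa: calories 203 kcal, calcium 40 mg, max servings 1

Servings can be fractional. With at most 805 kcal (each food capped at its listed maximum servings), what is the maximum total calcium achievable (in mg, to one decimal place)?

Calcium per kcal: strawberries 0.5536, sweet potato 0.2868, kidney beans 0.2525, quinoa 0.197, canned tuna 0.1503.
Take 1 serving of strawberries: uses 56 kcal, +31.0 mg calcium (running total 31.0 mg).
Take 2 servings of sweet potato: uses 272 kcal, +78.0 mg calcium (running total 109.0 mg).
Take 2.361 servings of kidney beans: uses 477 kcal, +120.4 mg calcium (running total 229.4 mg).
Greedy by best ratio exhausts the calories allowance optimally: 229.4 mg.

229.4 mg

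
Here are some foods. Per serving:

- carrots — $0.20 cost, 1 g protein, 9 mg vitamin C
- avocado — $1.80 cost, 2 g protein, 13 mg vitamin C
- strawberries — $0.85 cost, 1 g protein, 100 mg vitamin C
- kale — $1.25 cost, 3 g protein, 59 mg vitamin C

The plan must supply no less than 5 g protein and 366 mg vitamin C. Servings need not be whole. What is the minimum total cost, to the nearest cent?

$3.29

A basic optimal solution has at most two foods positive. Try each food alone and each pair with both targets met exactly.
carrots only: max(5/1, 366/9) = 40.67 servings → $8.13.
avocado only: max(5/2, 366/13) = 28.15 servings → $50.68.
strawberries only: max(5/1, 366/100) = 5 servings → $4.25.
kale only: max(5/3, 366/59) = 6.203 servings → $7.75.
carrots + avocado: intersection lies outside the first quadrant.
carrots + strawberries with both tight: 1.473 servings and 3.527 servings → $3.29.
carrots + kale: the both-tight solution has a negative serving — not a feasible corner.
avocado + strawberries with both tight: 0.7166 servings and 3.567 servings → $4.32.
avocado + kale: intersection lies outside the first quadrant.
strawberries + kale with both tight: 3.332 servings and 0.556 servings → $3.53.
Cheapest feasible corner: $3.29.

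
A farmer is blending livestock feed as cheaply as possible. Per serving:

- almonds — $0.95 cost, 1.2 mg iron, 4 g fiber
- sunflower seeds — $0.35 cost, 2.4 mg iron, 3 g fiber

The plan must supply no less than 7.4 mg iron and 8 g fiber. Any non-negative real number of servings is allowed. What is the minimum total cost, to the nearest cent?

Minimising a linear cost over {iron ≥ 7.4, fiber ≥ 8, servings ≥ 0} — the optimum is at a vertex, using one or two foods.
almonds only: max(7.4/1.2, 8/4) = 6.167 servings → $5.86.
sunflower seeds only: max(7.4/2.4, 8/3) = 3.083 servings → $1.08.
almonds + sunflower seeds: the both-tight solution has a negative serving — not a feasible corner.
The minimum over all feasible corners is $1.08.

$1.08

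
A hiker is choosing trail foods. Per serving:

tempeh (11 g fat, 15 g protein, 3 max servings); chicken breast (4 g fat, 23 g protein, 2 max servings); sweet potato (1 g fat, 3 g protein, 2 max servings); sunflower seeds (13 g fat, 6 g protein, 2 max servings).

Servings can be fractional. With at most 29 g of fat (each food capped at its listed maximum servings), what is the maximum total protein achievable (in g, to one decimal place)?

Protein per g fat: chicken breast 5.75, sweet potato 3, tempeh 1.364, sunflower seeds 0.4615.
Take 2 servings of chicken breast: uses 8 g fat, +46.0 g protein (running total 46.0 g).
Take 2 servings of sweet potato: uses 2 g fat, +6.0 g protein (running total 52.0 g).
Take 1.727 servings of tempeh: uses 19 g fat, +25.9 g protein (running total 77.9 g).
Filling greedily by protein-per-g fat is optimal for one linear limit, giving 77.9 g.

77.9 g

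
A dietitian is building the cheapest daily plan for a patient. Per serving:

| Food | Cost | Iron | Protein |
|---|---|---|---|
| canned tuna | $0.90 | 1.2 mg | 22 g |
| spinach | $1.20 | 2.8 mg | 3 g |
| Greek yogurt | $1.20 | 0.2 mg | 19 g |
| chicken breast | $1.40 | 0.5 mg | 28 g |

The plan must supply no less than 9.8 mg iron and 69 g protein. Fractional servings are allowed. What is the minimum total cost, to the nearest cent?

$5.29

An LP optimum is at a vertex; with two nutrient constraints at most two foods are used. Check each candidate.
canned tuna only: max(9.8/1.2, 69/22) = 8.167 servings → $7.35.
spinach only: max(9.8/2.8, 69/3) = 23 servings → $27.60.
Greek yogurt only: max(9.8/0.2, 69/19) = 49 servings → $58.80.
chicken breast only: max(9.8/0.5, 69/28) = 19.6 servings → $27.44.
canned tuna + spinach with both tight: 2.824 servings and 2.29 servings → $5.29.
canned tuna + Greek yogurt: the both-tight solution has a negative serving — not a feasible corner.
canned tuna + chicken breast: the both-tight solution has a negative serving — not a feasible corner.
spinach + Greek yogurt with both tight: 3.278 servings and 3.114 servings → $7.67.
spinach + chicken breast with both tight: 3.12 servings and 2.13 servings → $6.73.
Greek yogurt + chicken breast: intersection lies outside the first quadrant.
Cheapest feasible corner: $5.29.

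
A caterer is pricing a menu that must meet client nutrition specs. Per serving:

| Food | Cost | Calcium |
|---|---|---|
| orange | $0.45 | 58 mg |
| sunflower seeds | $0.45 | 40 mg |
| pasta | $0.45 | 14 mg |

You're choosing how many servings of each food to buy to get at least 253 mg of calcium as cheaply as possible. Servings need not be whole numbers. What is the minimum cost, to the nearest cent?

$1.96

Cost per mg of calcium: orange $0.0078, sunflower seeds $0.0112, pasta $0.0321.
With no serving limits, use only orange: 253 mg / 58 mg = 4.362 servings × $0.45 = $1.96.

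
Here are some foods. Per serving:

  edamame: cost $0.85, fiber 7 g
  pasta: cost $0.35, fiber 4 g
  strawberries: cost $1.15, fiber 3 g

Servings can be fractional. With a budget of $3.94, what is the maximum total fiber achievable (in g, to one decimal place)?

Fiber per dollar: pasta 11.43, edamame 8.235, strawberries 2.609.
With no serving limits, spend the whole cost allowance on pasta: $3.94 / $0.35 × 4 g = 45.0 g.

45.0 g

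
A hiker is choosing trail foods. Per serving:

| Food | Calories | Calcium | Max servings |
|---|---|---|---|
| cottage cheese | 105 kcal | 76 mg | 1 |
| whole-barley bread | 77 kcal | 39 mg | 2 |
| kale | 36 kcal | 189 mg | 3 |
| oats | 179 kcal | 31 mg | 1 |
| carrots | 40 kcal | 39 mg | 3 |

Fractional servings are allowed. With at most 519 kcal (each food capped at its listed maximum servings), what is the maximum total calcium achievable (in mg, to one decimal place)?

Calcium per kcal: kale 5.25, carrots 0.975, cottage cheese 0.7238, whole-barley bread 0.5065, oats 0.1732.
Take 3 servings of kale: uses 108 kcal, +567.0 mg calcium (running total 567.0 mg).
Take 3 servings of carrots: uses 120 kcal, +117.0 mg calcium (running total 684.0 mg).
Take 1 serving of cottage cheese: uses 105 kcal, +76.0 mg calcium (running total 760.0 mg).
Take 2 servings of whole-barley bread: uses 154 kcal, +78.0 mg calcium (running total 838.0 mg).
Take 0.1788 servings of oats: uses 32 kcal, +5.5 mg calcium (running total 843.5 mg).
Greedy by best ratio exhausts the calories allowance optimally: 843.5 mg.

843.5 mg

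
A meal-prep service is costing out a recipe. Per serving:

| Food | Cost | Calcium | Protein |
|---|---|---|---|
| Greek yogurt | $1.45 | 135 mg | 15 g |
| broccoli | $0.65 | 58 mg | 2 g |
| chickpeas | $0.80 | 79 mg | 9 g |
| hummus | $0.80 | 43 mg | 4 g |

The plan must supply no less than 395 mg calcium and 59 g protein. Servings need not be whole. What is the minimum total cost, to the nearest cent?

Two binding constraints pin down two serving amounts, so the optimal mix uses at most two foods. The candidates are each food alone (scaled to the tighter of calcium/protein) and each pair with both constraints tight.
Greek yogurt only: max(395/135, 59/15) = 3.933 servings → $5.70.
broccoli only: max(395/58, 59/2) = 29.5 servings → $19.18.
chickpeas only: max(395/79, 59/9) = 6.556 servings → $5.24.
hummus only: max(395/43, 59/4) = 14.75 servings → $11.80.
Greek yogurt + broccoli: the both-tight solution has a negative serving — not a feasible corner.
Greek yogurt + chickpeas: intersection lies outside the first quadrant.
Greek yogurt + hummus: the both-tight solution has a negative serving — not a feasible corner.
broccoli + chickpeas: intersection lies outside the first quadrant.
broccoli + hummus with both targets exact would need a negative amount; discard.
chickpeas + hummus: the both-tight solution has a negative serving — not a feasible corner.
Cheapest feasible corner: $5.24.

$5.24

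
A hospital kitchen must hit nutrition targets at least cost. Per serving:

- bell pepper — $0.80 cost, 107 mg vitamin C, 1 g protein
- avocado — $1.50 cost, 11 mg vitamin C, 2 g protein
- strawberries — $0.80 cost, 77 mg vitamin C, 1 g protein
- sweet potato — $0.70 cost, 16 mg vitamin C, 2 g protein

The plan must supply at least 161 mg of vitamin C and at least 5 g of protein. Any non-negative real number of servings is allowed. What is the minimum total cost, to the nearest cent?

$2.30

For a min-cost LP with two ≥-constraints, a basic feasible solution has at most two positive variables.
bell pepper only: max(161/107, 5/1) = 5 servings → $4.00.
avocado only: max(161/11, 5/2) = 14.64 servings → $21.95.
strawberries only: max(161/77, 5/1) = 5 servings → $4.00.
sweet potato only: max(161/16, 5/2) = 10.06 servings → $7.04.
bell pepper + avocado with both tight: 1.315 servings and 1.842 servings → $3.82.
bell pepper + strawberries with both targets exact would need a negative amount; discard.
bell pepper + sweet potato with both tight: 1.222 servings and 1.889 servings → $2.30.
avocado + strawberries with both tight: 1.566 servings and 1.867 servings → $3.84.
avocado + sweet potato with both targets exact would need a negative amount; discard.
strawberries + sweet potato with both tight: 1.754 servings and 1.623 servings → $2.54.
The minimum over all feasible corners is $2.30.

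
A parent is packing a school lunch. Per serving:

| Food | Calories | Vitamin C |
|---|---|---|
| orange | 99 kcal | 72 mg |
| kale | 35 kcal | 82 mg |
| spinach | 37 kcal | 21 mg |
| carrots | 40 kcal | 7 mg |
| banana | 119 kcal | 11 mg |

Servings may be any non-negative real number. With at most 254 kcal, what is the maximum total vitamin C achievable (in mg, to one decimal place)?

Vitamin C per kcal: kale 2.343, orange 0.7273, spinach 0.5676, carrots 0.175, banana 0.09244.
With no serving limits, spend the whole calories allowance on kale: 254 kcal / 35 kcal × 82 mg = 595.1 mg.

595.1 mg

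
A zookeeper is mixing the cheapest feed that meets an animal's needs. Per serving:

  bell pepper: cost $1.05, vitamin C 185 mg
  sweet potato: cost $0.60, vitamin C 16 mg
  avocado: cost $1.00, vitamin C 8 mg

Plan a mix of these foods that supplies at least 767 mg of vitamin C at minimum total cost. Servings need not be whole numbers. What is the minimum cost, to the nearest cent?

$4.35

Cost per mg of vitamin C: bell pepper $0.0057, sweet potato $0.0375, avocado $0.1250.
With no serving limits, use only bell pepper: 767 mg / 185 mg = 4.146 servings × $1.05 = $4.35.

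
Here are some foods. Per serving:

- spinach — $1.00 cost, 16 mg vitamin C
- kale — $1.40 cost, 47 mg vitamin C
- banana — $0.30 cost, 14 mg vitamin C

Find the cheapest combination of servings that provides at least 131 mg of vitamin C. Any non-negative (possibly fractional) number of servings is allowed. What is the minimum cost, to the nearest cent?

Cost per mg of vitamin C: banana $0.0214, kale $0.0298, spinach $0.0625.
With no serving limits, use only banana: 131 mg / 14 mg = 9.357 servings × $0.30 = $2.81.

$2.81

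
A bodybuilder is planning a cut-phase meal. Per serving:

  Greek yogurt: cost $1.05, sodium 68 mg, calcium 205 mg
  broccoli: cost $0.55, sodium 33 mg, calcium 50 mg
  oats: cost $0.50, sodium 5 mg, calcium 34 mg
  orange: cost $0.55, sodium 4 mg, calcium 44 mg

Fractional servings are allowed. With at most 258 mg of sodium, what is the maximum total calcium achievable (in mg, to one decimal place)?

Calcium per mg sodium: orange 11, oats 6.8, Greek yogurt 3.015, broccoli 1.515.
With no serving limits, spend the whole sodium allowance on orange: 258 mg / 4 mg × 44 mg = 2838.0 mg.

2838.0 mg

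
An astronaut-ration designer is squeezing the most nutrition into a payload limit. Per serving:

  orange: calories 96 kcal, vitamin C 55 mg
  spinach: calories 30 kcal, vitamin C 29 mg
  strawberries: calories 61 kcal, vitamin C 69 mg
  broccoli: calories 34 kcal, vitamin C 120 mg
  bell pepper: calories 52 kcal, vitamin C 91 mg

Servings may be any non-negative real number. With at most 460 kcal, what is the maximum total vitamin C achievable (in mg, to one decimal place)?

Vitamin C per kcal: broccoli 3.529, bell pepper 1.75, strawberries 1.131, spinach 0.9667, orange 0.5729.
With no serving limits, spend the whole calories allowance on broccoli: 460 kcal / 34 kcal × 120 mg = 1623.5 mg.

1623.5 mg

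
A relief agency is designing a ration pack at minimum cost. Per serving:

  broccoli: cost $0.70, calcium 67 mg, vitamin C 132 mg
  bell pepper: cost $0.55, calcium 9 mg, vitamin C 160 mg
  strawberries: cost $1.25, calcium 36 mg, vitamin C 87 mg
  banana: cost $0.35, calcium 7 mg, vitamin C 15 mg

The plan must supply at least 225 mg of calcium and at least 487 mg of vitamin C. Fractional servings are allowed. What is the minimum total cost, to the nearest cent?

$2.49

broccoli only: max(225/67, 487/132) = 3.689 servings → $2.58.
bell pepper only: max(225/9, 487/160) = 25 servings → $13.75.
strawberries only: max(225/36, 487/87) = 6.25 servings → $7.81.
banana only: max(225/7, 487/15) = 32.47 servings → $11.36.
broccoli + bell pepper with both tight: 3.317 servings and 0.3073 servings → $2.49.
broccoli + strawberries with both tight: 1.897 servings and 2.72 servings → $4.73.
broccoli + banana with both targets exact would need a negative amount; discard.
bell pepper + strawberries with both targets exact would need a negative amount; discard.
bell pepper + banana with both tight: 0.03452 servings and 32.1 servings → $11.25.
strawberries + banana with both tight: 0.4928 servings and 29.61 servings → $10.98.
The minimum over all feasible corners is $2.49.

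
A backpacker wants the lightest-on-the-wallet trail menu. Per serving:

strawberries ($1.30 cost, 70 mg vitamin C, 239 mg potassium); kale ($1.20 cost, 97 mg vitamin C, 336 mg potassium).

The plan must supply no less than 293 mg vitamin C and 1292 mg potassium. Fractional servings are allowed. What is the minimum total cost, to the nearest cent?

$4.61

Compare the cost at each extreme point of the feasible region.
strawberries only: max(293/70, 1292/239) = 5.406 servings → $7.03.
kale only: max(293/97, 1292/336) = 3.845 servings → $4.61.
strawberries + kale with both targets exact would need a negative amount; discard.
So the least-cost plan costs $4.61.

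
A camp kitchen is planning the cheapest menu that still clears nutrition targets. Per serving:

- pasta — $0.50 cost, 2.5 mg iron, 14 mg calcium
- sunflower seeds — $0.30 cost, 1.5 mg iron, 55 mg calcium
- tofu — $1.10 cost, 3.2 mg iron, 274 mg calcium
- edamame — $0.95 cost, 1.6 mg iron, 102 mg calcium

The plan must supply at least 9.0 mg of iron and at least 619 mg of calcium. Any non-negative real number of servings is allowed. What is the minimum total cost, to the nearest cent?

The cheapest plan sits at a corner of the feasible region — with two constraints it uses at most two foods.
pasta only: max(9.0/2.5, 619/14) = 44.21 servings → $22.11.
sunflower seeds only: max(9.0/1.5, 619/55) = 11.25 servings → $3.38.
tofu only: max(9.0/3.2, 619/274) = 2.812 servings → $3.09.
edamame only: max(9.0/1.6, 619/102) = 6.069 servings → $5.77.
pasta + sunflower seeds: the both-tight solution has a negative serving — not a feasible corner.
pasta + tofu with both tight: 0.7579 servings and 2.22 servings → $2.82.
pasta + edamame: intersection lies outside the first quadrant.
sunflower seeds + tofu with both tight: 2.065 servings and 1.845 servings → $2.65.
sunflower seeds + edamame: intersection lies outside the first quadrant.
tofu + edamame with both tight: 0.6464 servings and 4.332 servings → $4.83.
Cheapest feasible corner: $2.65.

$2.65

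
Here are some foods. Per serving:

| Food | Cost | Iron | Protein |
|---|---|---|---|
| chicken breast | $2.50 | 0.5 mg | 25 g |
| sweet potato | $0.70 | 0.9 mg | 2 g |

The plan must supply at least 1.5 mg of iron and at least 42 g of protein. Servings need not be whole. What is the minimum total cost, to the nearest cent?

Check every corner: each single food scaled to meet both minima, and each pair solved so both constraints bind.
chicken breast only: max(1.5/0.5, 42/25) = 3 servings → $7.50.
sweet potato only: max(1.5/0.9, 42/2) = 21 servings → $14.70.
chicken breast + sweet potato with both tight: 1.619 servings and 0.7674 servings → $4.58.
The minimum over all feasible corners is $4.58.

$4.58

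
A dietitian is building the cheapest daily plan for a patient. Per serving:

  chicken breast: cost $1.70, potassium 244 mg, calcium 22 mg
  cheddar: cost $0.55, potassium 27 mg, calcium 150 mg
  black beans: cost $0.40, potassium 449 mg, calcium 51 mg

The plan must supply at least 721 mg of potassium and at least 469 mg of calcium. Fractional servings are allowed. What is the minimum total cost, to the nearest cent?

$2.03

chicken breast only: max(721/244, 469/22) = 21.32 servings → $36.24.
cheddar only: max(721/27, 469/150) = 26.7 servings → $14.69.
black beans only: max(721/449, 469/51) = 9.196 servings → $3.68.
chicken breast + cheddar with both tight: 2.652 servings and 2.738 servings → $6.01.
chicken breast + black beans with both targets exact would need a negative amount; discard.
cheddar + black beans with both tight: 2.635 servings and 1.447 servings → $2.03.
The minimum over all feasible corners is $2.03.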